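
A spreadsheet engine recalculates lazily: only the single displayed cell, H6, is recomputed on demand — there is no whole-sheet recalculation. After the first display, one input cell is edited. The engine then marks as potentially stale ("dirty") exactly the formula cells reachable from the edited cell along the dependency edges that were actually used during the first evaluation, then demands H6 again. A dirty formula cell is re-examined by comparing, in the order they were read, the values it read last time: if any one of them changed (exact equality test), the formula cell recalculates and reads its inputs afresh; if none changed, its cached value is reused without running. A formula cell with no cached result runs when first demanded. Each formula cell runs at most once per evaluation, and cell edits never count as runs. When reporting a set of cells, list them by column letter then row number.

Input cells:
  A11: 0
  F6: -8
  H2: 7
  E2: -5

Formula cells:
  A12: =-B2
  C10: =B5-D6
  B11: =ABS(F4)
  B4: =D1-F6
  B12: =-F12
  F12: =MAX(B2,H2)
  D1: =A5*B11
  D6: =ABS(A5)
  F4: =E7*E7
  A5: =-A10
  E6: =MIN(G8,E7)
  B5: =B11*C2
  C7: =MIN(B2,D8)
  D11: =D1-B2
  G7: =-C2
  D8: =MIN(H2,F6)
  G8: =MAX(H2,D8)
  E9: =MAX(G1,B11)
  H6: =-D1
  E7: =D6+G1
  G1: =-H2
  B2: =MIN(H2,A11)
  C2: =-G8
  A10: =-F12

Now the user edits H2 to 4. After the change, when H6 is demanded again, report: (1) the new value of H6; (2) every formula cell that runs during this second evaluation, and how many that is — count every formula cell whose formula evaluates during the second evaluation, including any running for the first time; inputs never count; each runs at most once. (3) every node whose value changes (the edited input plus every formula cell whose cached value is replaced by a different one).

First evaluation (everything demanded from the output):
  B2 = MIN(7, 0) = 0
  F12 = MAX(0, 7) = 7
  A10 = -(7) = -7
  A5 = -(-7) = 7
  D6 = ABS(7) = 7
  G1 = -(7) = -7
  E7 = 7 + -7 = 0
  F4 = 0 * 0 = 0
  B11 = ABS(0) = 0
  D1 = 7 * 0 = 0
  H6 = -(0) = 0

Propagation after the edit:
  B2: runs — H2 7->4; result 0 (same value as before).
  F12: runs — H2 7->4; result 4.
  A10: runs — F12 7->4; result -4.
  A5: runs — A10 -7->-4; result 4.
  D6: runs — A5 7->4; result 4.
  G1: runs — H2 7->4; result -4.
  E7: runs — D6 7->4; G1 -7->-4; result 0 (same value as before).
  F4: checked — values it read are unchanged (E7 unchanged, E7 unchanged); reused cached 0 without running.
  B11: checked — values it read are unchanged (F4 unchanged); reused cached 0 without running.
  D1: runs — A5 7->4; result 0 (same value as before).
  H6: checked — values it read are unchanged (D1 unchanged); reused cached 0 without running.

Key observation: the cutoff stops propagation at F4 — its inputs' values are unchanged, so it reuses its cache.

New value of H6: 0.
Formula cells that run: A5, A10, B2, D1, D6, E7, F12, G1 — 8 in total.
Values that change: A5, A10, D6, F12, G1, H2.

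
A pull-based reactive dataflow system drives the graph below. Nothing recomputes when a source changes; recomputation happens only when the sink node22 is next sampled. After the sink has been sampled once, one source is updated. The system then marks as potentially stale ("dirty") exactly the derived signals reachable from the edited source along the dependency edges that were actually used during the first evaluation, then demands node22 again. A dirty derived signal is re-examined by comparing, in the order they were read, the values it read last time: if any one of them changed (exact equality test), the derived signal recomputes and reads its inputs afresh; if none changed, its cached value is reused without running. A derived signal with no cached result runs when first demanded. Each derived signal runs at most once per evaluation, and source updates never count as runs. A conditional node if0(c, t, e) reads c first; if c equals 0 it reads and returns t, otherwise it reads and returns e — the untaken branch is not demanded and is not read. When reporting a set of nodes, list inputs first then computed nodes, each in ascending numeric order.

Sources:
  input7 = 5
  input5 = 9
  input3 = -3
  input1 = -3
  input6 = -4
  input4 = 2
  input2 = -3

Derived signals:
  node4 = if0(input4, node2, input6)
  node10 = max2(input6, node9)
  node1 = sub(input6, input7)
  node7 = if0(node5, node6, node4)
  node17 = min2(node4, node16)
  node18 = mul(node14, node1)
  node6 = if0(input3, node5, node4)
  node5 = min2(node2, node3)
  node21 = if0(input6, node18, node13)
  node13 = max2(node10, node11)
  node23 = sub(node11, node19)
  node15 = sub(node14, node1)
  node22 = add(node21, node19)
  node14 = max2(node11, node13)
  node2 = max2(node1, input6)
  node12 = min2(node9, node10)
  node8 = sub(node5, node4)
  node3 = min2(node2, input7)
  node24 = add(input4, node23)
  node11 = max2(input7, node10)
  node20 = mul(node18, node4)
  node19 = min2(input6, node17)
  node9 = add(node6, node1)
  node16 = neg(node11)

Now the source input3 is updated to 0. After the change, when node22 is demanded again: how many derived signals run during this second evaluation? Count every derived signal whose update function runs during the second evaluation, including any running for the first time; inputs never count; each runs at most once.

First evaluation (everything demanded from the output):
  node1 = sub(-4, 5) = -9
  node4 = if0(input4=2 -> else branch input6) = -4
  node6 = if0(input3=-3 -> else branch node4) = -4
  node9 = add(-4, -9) = -13
  node10 = max2(-4, -13) = -4
  node11 = max2(5, -4) = 5
  node13 = max2(-4, 5) = 5
  node16 = neg(5) = -5
  node17 = min2(-4, -5) = -5
  node19 = min2(-4, -5) = -5
  node21 = if0(input6=-4 -> else branch node13) = 5
  node22 = add(5, -5) = 0

Propagation after the edit:
  node2: demanded for the first time — runs, produces -4.
  node3: demanded for the first time — runs, produces -4.
  node5: demanded for the first time — runs, produces -4.
  node6: runs — input3 -3->0; result -4 (same value as before).
  node9: checked — values it read are unchanged (node6 unchanged, node1 unchanged); reused cached -13 without running.
  node10: checked — values it read are unchanged (input6 unchanged, node9 unchanged); reused cached -4 without running.
  node11: checked — values it read are unchanged (input7 unchanged, node10 unchanged); reused cached 5 without running.
  node13: checked — values it read are unchanged (node10 unchanged, node11 unchanged); reused cached 5 without running.
  node16: checked — values it read are unchanged (node11 unchanged); reused cached -5 without running.
  node17: checked — values it read are unchanged (node4 unchanged, node16 unchanged); reused cached -5 without running.
  node19: checked — values it read are unchanged (input6 unchanged, node17 unchanged); reused cached -5 without running.
  node21: checked — values it read are unchanged (input6 unchanged, node13 unchanged); reused cached 5 without running.
  node22: checked — values it read are unchanged (node21 unchanged, node19 unchanged); reused cached 0 without running.

Key observation: a condition flipped, so demand reaches new nodes — node2, node3, node5 run for the first time.

Derived signals that run: node2, node3, node5, node6 — 4 in total.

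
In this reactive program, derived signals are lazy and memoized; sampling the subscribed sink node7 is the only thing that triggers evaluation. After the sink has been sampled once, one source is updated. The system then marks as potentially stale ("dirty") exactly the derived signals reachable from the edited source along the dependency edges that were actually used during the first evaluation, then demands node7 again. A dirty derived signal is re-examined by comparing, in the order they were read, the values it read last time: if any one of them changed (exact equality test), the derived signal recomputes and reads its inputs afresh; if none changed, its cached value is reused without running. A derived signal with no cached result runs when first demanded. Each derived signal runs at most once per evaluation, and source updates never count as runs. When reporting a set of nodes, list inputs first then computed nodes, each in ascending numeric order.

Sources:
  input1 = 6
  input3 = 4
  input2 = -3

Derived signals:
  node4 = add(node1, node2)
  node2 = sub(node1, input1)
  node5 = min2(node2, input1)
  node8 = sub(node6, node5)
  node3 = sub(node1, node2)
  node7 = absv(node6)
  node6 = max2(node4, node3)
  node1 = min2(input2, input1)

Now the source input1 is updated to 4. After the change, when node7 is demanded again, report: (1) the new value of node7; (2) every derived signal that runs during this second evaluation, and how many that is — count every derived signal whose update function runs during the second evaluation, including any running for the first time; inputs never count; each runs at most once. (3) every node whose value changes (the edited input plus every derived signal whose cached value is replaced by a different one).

First demand of the output computes:
  node1 = min2(-3, 6) = -3
  node2 = sub(-3, 6) = -9
  node3 = sub(-3, -9) = 6
  node4 = add(-3, -9) = -12
  node6 = max2(-12, 6) = 6
  node7 = absv(6) = 6

After the edit, cleaning proceeds:
  node1: a read changed (input1 6->4) — executes, giving -3 — identical to its old value.
  node2: a read changed (input1 6->4) — executes, giving -7.
  node3: a read changed (node2 -9->-7) — executes, giving 4.
  node4: a read changed (node2 -9->-7) — executes, giving -10.
  node6: a read changed (node4 -12->-10; node3 6->4) — executes, giving 4.
  node7: a read changed (node6 6->4) — executes, giving 4.

Demanding node7 again yields 4.
6 derived signals run: node1, node2, node3, node4, node6, node7.
The nodes whose values change: input1, node2, node3, node4, node6, node7.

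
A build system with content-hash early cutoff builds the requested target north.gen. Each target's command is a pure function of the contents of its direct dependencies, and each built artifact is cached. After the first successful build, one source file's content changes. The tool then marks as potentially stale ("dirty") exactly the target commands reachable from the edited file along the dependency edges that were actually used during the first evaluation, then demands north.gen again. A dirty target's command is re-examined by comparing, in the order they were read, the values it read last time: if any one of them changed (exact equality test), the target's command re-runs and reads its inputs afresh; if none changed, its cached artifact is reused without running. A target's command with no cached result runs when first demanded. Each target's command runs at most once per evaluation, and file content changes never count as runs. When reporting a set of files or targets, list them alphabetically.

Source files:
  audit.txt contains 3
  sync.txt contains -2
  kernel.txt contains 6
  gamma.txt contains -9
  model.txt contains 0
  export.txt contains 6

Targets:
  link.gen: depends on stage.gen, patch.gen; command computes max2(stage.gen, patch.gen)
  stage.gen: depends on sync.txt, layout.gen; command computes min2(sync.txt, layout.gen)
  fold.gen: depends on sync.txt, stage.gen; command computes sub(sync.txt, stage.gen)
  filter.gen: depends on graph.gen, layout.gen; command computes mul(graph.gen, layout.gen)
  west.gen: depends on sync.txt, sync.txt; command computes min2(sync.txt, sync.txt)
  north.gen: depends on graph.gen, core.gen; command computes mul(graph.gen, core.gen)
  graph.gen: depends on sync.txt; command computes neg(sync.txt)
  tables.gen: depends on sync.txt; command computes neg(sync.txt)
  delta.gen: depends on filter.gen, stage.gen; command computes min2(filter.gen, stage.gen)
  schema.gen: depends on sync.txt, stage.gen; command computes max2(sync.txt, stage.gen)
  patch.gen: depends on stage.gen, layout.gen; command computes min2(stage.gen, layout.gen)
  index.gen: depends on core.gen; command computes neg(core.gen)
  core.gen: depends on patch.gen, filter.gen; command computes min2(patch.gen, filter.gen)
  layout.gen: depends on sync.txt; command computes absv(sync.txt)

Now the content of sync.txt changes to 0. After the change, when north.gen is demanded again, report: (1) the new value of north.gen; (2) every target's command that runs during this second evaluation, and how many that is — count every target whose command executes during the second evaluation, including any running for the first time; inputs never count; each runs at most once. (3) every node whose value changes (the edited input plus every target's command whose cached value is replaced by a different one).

First evaluation (everything demanded from the output):
  graph.gen = neg(-2) = 2
  layout.gen = absv(-2) = 2
  filter.gen = mul(2, 2) = 4
  stage.gen = min2(-2, 2) = -2
  patch.gen = min2(-2, 2) = -2
  core.gen = min2(-2, 4) = -2
  north.gen = mul(2, -2) = -4

Propagation after the edit:
  graph.gen: runs — sync.txt -2->0; result 0.
  layout.gen: runs — sync.txt -2->0; result 0.
  filter.gen: runs — graph.gen 2->0; layout.gen 2->0; result 0.
  stage.gen: runs — sync.txt -2->0; layout.gen 2->0; result 0.
  patch.gen: runs — stage.gen -2->0; layout.gen 2->0; result 0.
  core.gen: runs — patch.gen -2->0; filter.gen 4->0; result 0.
  north.gen: runs — graph.gen 2->0; core.gen -2->0; result 0.

New value of north.gen: 0.
Target commands that run: core.gen, filter.gen, graph.gen, layout.gen, north.gen, patch.gen, stage.gen — 7 in total.
Values that change: core.gen, filter.gen, graph.gen, layout.gen, north.gen, patch.gen, stage.gen, sync.txt.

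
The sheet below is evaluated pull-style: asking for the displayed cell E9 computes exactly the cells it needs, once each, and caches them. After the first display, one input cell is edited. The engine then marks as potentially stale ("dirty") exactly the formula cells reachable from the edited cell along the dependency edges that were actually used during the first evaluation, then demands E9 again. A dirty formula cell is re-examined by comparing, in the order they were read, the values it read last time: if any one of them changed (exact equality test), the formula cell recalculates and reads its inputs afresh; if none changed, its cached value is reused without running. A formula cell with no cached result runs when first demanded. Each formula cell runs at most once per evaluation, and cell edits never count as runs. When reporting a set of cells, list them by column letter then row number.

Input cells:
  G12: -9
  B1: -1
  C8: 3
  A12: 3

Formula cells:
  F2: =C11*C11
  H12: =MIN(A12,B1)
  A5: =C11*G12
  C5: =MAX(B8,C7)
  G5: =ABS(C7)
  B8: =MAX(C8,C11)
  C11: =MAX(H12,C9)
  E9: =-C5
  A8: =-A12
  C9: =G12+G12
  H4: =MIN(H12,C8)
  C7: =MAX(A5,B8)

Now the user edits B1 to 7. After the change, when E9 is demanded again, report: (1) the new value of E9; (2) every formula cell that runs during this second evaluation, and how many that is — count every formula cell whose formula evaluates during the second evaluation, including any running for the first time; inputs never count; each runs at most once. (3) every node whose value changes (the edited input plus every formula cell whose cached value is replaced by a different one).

Demanding E9 again yields -3.
7 formula cells run: A5, B8, C5, C7, C11, E9, H12.
The nodes whose values change: A5, B1, C5, C7, C11, E9, H12.

First demand of the output computes:
  C9 = -9 + -9 = -18
  H12 = MIN(3, -1) = -1
  C11 = MAX(-1, -18) = -1
  A5 = -1 * -9 = 9
  B8 = MAX(3, -1) = 3
  C7 = MAX(9, 3) = 9
  C5 = MAX(3, 9) = 9
  E9 = -(9) = -9

After the edit, cleaning proceeds:
  H12: a read changed (B1 -1->7) — executes, giving 3.
  C11: a read changed (H12 -1->3) — executes, giving 3.
  A5: a read changed (C11 -1->3) — executes, giving -27.
  B8: a read changed (C11 -1->3) — executes, giving 3 — identical to its old value.
  C7: a read changed (A5 9->-27) — executes, giving 3.
  C5: a read changed (C7 9->3) — executes, giving 3.
  E9: a read changed (C5 9->3) — executes, giving -3.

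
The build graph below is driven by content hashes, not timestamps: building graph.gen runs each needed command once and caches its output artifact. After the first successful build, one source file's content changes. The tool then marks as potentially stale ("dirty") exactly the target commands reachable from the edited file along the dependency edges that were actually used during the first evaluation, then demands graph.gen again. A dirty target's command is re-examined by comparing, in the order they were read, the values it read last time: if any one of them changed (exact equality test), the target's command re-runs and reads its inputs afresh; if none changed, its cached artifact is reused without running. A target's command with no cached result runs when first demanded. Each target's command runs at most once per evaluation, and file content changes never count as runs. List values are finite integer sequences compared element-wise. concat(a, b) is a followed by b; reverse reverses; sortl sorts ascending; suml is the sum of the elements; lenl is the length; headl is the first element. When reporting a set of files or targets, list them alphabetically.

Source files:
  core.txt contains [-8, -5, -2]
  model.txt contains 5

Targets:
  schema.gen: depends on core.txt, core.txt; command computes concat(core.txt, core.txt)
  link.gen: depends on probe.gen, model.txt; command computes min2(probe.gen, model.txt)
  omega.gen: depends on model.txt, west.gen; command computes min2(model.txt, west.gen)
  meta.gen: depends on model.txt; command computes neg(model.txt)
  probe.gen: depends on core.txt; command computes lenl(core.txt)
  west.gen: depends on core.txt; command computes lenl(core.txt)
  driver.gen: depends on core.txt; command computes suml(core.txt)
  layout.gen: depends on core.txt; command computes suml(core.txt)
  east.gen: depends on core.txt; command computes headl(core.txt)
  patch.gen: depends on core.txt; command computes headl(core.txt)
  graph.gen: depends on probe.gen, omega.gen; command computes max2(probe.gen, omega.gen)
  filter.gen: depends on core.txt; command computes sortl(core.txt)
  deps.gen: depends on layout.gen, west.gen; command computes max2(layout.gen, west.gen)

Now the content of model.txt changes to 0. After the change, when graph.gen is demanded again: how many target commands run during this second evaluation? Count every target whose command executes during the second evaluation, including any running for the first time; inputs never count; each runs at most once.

Run set: graph.gen, omega.gen (2 run).

Initial pass — values computed on the first demand:
  probe.gen = lenl([-8, -5, -2]) = 3
  west.gen = lenl([-8, -5, -2]) = 3
  omega.gen = min2(5, 3) = 3
  graph.gen = max2(3, 3) = 3

Second demand — change propagation:
  omega.gen: re-runs because model.txt 5->0; new result 0.
  graph.gen: re-runs because omega.gen 3->0; new result 3 (unchanged).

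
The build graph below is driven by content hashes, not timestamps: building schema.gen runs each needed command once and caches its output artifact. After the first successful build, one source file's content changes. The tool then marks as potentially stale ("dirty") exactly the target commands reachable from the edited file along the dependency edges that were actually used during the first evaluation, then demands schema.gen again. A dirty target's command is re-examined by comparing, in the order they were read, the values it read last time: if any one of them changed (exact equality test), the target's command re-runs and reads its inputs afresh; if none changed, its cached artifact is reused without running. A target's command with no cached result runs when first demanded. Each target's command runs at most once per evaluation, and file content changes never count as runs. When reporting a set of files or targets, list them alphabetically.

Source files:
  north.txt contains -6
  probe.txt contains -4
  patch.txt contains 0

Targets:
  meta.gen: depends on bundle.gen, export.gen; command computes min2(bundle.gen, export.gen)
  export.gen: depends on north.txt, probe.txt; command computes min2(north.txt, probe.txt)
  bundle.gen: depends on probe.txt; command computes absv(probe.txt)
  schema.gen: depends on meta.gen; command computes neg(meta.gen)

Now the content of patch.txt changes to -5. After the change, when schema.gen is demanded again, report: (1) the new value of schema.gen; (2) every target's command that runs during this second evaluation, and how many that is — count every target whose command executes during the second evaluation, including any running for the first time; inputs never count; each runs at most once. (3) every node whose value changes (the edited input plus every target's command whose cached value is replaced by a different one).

Initial pass — values computed on the first demand:
  bundle.gen = absv(-4) = 4
  export.gen = min2(-6, -4) = -6
  meta.gen = min2(4, -6) = -6
  schema.gen = neg(-6) = 6

Second demand — change propagation:
  no demanded computation ever read patch.txt, so the edit dirties nothing and nothing runs.

The important point: nothing the output needs ever reads patch.txt, so the edit is invisible to it.

schema.gen now evaluates to 6.
Run set: none (0 run).
Changed values: patch.txt.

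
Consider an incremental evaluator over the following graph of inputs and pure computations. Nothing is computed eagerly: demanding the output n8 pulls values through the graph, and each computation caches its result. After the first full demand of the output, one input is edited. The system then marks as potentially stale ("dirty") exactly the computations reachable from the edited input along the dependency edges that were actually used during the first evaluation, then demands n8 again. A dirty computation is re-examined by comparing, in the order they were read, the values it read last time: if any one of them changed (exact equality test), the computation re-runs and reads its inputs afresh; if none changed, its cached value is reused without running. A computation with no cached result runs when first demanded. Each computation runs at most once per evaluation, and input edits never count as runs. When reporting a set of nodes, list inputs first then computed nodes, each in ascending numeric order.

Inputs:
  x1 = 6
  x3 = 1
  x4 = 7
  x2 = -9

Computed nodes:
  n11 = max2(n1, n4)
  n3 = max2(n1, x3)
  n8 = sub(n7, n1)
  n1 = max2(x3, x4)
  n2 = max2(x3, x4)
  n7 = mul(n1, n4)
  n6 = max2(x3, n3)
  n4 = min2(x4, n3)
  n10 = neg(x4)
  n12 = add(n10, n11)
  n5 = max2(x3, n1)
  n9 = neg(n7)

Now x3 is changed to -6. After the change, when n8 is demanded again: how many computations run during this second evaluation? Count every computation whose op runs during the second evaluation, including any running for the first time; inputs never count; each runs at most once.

Run set: n1, n3 (2 run).
The important point: at n4 every value read last time is unchanged, so the dirty flag clears without a run.

Initial pass — values computed on the first demand:
  n1 = max2(1, 7) = 7
  n3 = max2(7, 1) = 7
  n4 = min2(7, 7) = 7
  n7 = mul(7, 7) = 49
  n8 = sub(49, 7) = 42

Second demand — change propagation:
  n1: re-runs because x3 1->-6; new result 7 (unchanged).
  n3: re-runs because x3 1->-6; new result 7 (unchanged).
  n4: re-examined; everything it read last time is the same (x4 unchanged, n3 unchanged) — cache 7 kept, no run.
  n7: re-examined; everything it read last time is the same (n1 unchanged, n4 unchanged) — cache 49 kept, no run.
  n8: re-examined; everything it read last time is the same (n7 unchanged, n1 unchanged) — cache 42 kept, no run.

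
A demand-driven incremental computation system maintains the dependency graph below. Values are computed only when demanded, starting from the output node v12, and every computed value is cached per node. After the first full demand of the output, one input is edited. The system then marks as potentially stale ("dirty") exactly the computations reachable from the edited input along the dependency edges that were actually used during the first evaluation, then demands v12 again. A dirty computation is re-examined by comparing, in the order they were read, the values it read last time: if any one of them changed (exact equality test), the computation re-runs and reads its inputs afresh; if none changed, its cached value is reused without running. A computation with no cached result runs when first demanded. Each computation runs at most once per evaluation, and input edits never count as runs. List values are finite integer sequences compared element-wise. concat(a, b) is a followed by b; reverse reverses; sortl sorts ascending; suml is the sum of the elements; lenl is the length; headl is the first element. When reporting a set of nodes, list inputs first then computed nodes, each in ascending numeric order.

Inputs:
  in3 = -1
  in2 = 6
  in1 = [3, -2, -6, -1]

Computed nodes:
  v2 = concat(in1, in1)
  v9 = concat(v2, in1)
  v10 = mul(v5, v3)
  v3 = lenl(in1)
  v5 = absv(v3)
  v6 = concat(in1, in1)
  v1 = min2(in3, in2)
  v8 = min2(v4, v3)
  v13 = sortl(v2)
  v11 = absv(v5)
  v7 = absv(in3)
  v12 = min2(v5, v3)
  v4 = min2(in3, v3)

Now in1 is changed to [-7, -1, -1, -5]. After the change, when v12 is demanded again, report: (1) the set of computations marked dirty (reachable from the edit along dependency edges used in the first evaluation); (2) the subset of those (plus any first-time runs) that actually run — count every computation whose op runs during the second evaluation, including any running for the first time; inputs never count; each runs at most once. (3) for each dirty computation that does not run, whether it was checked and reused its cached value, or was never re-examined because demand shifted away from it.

First evaluation (everything demanded from the output):
  v3 = lenl([3, -2, -6, -1]) = 4
  v5 = absv(4) = 4
  v12 = min2(4, 4) = 4

Propagation after the edit:
  v3: runs — in1 [3, -2, -6, -1]->[-7, -1, -1, -5]; result 4 (same value as before).
  v5: checked — values it read are unchanged (v3 unchanged); reused cached 4 without running.
  v12: checked — values it read are unchanged (v5 unchanged, v3 unchanged); reused cached 4 without running.

Key observation: the change is absorbed at v3 — it re-runs but produces the same value, and the output's value is unchanged.

Marked dirty: v3, v5, v12.
Computations that run: v3 — 1 in total.
Checked but reused from cache: v5, v12.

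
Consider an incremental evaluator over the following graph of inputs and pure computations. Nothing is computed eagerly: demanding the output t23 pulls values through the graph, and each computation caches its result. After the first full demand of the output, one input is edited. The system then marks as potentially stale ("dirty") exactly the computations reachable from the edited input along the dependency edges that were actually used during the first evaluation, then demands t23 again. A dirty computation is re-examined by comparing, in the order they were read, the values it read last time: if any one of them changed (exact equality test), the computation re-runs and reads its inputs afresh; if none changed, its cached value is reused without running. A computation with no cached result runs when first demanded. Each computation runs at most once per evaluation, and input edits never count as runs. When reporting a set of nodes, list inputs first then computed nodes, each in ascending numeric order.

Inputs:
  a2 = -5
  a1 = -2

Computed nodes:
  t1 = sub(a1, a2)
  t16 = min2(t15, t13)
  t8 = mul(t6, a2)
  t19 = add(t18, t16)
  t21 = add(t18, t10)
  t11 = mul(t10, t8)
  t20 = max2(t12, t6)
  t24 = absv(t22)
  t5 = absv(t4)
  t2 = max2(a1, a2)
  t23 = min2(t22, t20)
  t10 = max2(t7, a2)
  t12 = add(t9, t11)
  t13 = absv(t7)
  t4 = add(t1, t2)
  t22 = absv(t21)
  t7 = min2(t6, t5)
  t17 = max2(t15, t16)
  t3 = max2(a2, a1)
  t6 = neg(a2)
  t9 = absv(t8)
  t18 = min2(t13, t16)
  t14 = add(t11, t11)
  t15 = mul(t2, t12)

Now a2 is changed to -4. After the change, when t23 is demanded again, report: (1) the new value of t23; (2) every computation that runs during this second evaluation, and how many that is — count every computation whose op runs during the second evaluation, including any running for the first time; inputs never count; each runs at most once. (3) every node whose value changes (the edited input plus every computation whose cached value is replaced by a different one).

t23 now evaluates to 16.
Run set: t1, t2, t4, t5, t6, t7, t8, t9, t10, t11, t12, t13, t15, t16, t18, t20, t21, t22, t23 (19 run).
Changed values: a2, t1, t4, t5, t6, t7, t8, t9, t10, t11, t12, t13, t15, t16, t18, t20, t21, t22, t23.

Initial pass — values computed on the first demand:
  t1 = sub(-2, -5) = 3
  t2 = max2(-2, -5) = -2
  t4 = add(3, -2) = 1
  t5 = absv(1) = 1
  t6 = neg(-5) = 5
  t7 = min2(5, 1) = 1
  t8 = mul(5, -5) = -25
  t9 = absv(-25) = 25
  t10 = max2(1, -5) = 1
  t11 = mul(1, -25) = -25
  t12 = add(25, -25) = 0
  t13 = absv(1) = 1
  t15 = mul(-2, 0) = 0
  t16 = min2(0, 1) = 0
  t18 = min2(1, 0) = 0
  t20 = max2(0, 5) = 5
  t21 = add(0, 1) = 1
  t22 = absv(1) = 1
  t23 = min2(1, 5) = 1

Second demand — change propagation:
  t1: re-runs because a2 -5->-4; new result 2.
  t2: re-runs because a2 -5->-4; new result -2 (unchanged).
  t4: re-runs because t1 3->2; new result 0.
  t5: re-runs because t4 1->0; new result 0.
  t6: re-runs because a2 -5->-4; new result 4.
  t7: re-runs because t6 5->4; t5 1->0; new result 0.
  t8: re-runs because t6 5->4; a2 -5->-4; new result -16.
  t9: re-runs because t8 -25->-16; new result 16.
  t10: re-runs because t7 1->0; a2 -5->-4; new result 0.
  t11: re-runs because t10 1->0; t8 -25->-16; new result 0.
  t12: re-runs because t9 25->16; t11 -25->0; new result 16.
  t13: re-runs because t7 1->0; new result 0.
  t15: re-runs because t12 0->16; new result -32.
  t16: re-runs because t15 0->-32; t13 1->0; new result -32.
  t18: re-runs because t13 1->0; t16 0->-32; new result -32.
  t20: re-runs because t12 0->16; t6 5->4; new result 16.
  t21: re-runs because t18 0->-32; t10 1->0; new result -32.
  t22: re-runs because t21 1->-32; new result 32.
  t23: re-runs because t22 1->32; t20 5->16; new result 16.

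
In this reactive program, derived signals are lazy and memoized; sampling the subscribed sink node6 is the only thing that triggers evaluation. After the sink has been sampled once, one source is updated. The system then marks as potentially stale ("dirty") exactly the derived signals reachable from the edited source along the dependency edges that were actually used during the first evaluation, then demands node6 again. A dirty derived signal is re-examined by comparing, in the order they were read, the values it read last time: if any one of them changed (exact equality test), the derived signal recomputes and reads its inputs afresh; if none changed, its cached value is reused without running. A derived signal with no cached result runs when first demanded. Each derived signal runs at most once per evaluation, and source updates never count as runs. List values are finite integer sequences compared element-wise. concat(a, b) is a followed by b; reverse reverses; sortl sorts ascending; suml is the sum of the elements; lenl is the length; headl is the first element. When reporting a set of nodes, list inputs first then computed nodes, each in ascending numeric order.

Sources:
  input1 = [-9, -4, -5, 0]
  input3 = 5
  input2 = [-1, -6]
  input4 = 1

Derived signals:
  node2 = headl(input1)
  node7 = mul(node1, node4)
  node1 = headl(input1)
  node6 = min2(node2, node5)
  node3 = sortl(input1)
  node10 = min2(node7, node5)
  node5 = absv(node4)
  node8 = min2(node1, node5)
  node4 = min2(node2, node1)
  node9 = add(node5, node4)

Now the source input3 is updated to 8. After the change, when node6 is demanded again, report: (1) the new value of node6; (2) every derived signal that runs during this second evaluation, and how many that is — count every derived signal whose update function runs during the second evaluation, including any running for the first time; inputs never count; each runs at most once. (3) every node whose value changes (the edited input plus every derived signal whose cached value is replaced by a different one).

Demanding node6 again yields -9.
0 derived signals run: none.
The nodes whose values change: input3.
Note the shortcut — nothing in the graph depends on input3 at all, so no recomputation happens.

First demand of the output computes:
  node1 = headl([-9, -4, -5, 0]) = -9
  node2 = headl([-9, -4, -5, 0]) = -9
  node4 = min2(-9, -9) = -9
  node5 = absv(-9) = 9
  node6 = min2(-9, 9) = -9

After the edit, cleaning proceeds:
  no node depends on input3 at all; the second demand re-runs nothing.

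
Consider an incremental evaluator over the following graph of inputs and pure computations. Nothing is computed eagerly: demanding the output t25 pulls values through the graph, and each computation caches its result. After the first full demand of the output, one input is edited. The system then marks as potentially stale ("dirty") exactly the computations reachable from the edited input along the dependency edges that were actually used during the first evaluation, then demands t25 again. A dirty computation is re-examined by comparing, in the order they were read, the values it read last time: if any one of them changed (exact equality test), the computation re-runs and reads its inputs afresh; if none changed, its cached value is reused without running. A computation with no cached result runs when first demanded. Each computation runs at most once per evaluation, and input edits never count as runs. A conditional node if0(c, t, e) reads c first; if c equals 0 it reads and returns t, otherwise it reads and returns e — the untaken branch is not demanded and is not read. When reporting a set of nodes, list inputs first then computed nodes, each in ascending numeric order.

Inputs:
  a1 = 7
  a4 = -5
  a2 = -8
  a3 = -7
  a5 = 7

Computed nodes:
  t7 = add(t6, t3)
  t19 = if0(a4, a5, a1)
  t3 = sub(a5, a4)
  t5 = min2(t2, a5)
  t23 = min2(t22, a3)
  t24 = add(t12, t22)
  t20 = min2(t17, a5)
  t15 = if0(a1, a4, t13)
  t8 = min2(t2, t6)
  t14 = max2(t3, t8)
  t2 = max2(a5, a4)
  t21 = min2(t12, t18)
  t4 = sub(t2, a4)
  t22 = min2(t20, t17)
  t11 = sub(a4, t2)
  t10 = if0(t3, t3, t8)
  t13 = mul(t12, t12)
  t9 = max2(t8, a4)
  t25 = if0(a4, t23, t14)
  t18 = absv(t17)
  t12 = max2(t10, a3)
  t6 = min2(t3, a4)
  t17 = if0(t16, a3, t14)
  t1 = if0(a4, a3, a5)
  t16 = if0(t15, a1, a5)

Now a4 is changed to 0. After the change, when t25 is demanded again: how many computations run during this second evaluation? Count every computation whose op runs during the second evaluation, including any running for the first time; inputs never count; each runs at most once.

Run set: t2, t3, t6, t8, t10, t12, t13, t14, t15, t16, t17, t20, t22, t23, t25 (15 run).
The important point: the flipped condition pulls in fresh nodes; t10, t12, t13, t15, t16, t17, t20, t22, t23 run for the first time.

Initial pass — values computed on the first demand:
  t2 = max2(7, -5) = 7
  t3 = sub(7, -5) = 12
  t6 = min2(12, -5) = -5
  t8 = min2(7, -5) = -5
  t14 = max2(12, -5) = 12
  t25 = if0(a4=-5 -> else branch t14) = 12

Second demand — change propagation:
  t2: re-runs because a4 -5->0; new result 7 (unchanged).
  t3: re-runs because a4 -5->0; new result 7.
  t6: re-runs because t3 12->7; a4 -5->0; new result 0.
  t8: re-runs because t6 -5->0; new result 0.
  t10: newly demanded (no cache) — executes and yields 0.
  t12: newly demanded (no cache) — executes and yields 0.
  t13: newly demanded (no cache) — executes and yields 0.
  t14: re-runs because t3 12->7; t8 -5->0; new result 7.
  t15: newly demanded (no cache) — executes and yields 0.
  t16: newly demanded (no cache) — executes and yields 7.
  t17: newly demanded (no cache) — executes and yields 7.
  t20: newly demanded (no cache) — executes and yields 7.
  t22: newly demanded (no cache) — executes and yields 7.
  t23: newly demanded (no cache) — executes and yields -7.
  t25: re-runs because a4 -5->0; t14 12->7; new result -7.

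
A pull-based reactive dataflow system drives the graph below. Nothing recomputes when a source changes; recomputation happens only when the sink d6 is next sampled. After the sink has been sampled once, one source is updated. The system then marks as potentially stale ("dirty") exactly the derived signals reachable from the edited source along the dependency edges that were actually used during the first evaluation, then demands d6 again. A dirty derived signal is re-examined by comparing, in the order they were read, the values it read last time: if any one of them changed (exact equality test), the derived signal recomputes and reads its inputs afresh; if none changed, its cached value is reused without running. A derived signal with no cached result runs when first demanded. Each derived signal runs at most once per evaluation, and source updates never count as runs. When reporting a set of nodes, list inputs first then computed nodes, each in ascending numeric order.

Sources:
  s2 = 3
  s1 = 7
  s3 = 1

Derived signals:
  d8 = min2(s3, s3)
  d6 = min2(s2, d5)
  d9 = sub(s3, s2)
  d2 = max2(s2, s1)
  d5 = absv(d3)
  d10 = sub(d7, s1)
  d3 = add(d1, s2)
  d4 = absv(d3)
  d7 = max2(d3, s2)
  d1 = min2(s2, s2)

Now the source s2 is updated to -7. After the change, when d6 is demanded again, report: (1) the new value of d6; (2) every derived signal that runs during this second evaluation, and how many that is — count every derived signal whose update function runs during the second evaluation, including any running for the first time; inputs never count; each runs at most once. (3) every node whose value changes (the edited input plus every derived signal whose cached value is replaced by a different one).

New value of d6: -7.
Derived signals that run: d1, d3, d5, d6 — 4 in total.
Values that change: s2, d1, d3, d5, d6.

First evaluation (everything demanded from the output):
  d1 = min2(3, 3) = 3
  d3 = add(3, 3) = 6
  d5 = absv(6) = 6
  d6 = min2(3, 6) = 3

Propagation after the edit:
  d1: runs — s2 3->-7; s2 3->-7; result -7.
  d3: runs — d1 3->-7; s2 3->-7; result -14.
  d5: runs — d3 6->-14; result 14.
  d6: runs — s2 3->-7; d5 6->14; result -7.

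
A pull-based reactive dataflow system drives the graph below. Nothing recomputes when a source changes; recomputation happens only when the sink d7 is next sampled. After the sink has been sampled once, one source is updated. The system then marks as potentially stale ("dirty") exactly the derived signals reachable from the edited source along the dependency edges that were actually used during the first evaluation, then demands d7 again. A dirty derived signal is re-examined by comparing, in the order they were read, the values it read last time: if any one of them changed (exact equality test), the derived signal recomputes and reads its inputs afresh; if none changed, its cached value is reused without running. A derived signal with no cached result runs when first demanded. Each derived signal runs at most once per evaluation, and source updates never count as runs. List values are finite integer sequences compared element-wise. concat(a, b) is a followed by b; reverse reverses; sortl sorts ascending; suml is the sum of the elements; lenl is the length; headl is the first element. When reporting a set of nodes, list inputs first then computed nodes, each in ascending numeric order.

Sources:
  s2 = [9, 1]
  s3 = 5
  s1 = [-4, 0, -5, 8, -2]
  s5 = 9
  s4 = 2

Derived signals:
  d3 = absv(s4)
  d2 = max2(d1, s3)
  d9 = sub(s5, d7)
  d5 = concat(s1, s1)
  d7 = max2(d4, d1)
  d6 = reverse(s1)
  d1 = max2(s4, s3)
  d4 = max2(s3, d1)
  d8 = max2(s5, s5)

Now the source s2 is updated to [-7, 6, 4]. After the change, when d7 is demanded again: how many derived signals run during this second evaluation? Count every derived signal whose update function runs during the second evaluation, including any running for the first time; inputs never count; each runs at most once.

First evaluation (everything demanded from the output):
  d1 = max2(2, 5) = 5
  d4 = max2(5, 5) = 5
  d7 = max2(5, 5) = 5

Propagation after the edit:
  s2 feeds no computation that the output demands — nothing is marked dirty and nothing runs.

Key observation: s2 is never demanded by the output, so the edit triggers no recomputation at all.

Derived signals that run: none — 0 in total.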